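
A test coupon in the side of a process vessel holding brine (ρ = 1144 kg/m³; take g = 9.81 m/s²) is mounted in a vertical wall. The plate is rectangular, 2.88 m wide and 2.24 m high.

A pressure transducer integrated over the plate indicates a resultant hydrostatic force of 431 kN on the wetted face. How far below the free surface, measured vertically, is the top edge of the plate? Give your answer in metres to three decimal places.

γ = ρg = 1144 × 9.81 / 1000 = 11.22264 kN/m³.
A = 2.88 × 2.24 = 6.4512 m².
From F = γ·h_c·A, the centroid depth is h_c = 431/(11.22264 × 6.4512) = 5.95308 m.
The centroid lies 2.24/2 = 1.12 m below the top edge, so the top edge sits at h_top = 5.95308 − 1.12 = 4.83308 m below the surface.

d_top ≈ 4.833 m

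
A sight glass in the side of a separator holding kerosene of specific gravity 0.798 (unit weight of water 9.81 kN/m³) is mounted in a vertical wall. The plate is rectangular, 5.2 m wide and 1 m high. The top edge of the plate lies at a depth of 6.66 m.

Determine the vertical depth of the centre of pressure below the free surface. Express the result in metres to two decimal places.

h_p = 7.17 m

γ = 0.798 × 9.81 = 7.82838 kN/m³.
The centroid lies 1/2 = 0.5 m below the top edge, so the centroid depth is h_c = 6.66 + 0.5 = 7.16 m.
A = 5.2 × 1 = 5.2 m².
Resultant F = γ·h_c·A = 7.82838 × 7.16 × 5.2 = 291.466 kN.
I_c = b·h³/12 = 5.2 × 1³/12 = 0.433333 m⁴.
Centre of pressure: y_p = y_c + I_c/(y_c·A) = 7.16 + 0.433333/(7.16 × 5.2) = 7.16 + 0.0116387 = 7.17164 m along the plane.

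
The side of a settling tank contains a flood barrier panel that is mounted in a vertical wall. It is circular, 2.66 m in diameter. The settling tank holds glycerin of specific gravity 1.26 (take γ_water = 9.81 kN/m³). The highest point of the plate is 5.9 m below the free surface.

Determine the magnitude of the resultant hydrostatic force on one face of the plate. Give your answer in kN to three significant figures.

F ≈ 497 kN

γ = 1.26 × 9.81 = 12.3606 kN/m³.
The centroid is at the centre, 1.33 m below the top of the plate, so the centroid depth is h_c = 5.9 + 1.33 = 7.23 m.
A = π(1.33)² = 5.55716 m².
Resultant F = γ·h_c·A = 12.3606 × 7.23 × 5.55716 = 496.627 kN.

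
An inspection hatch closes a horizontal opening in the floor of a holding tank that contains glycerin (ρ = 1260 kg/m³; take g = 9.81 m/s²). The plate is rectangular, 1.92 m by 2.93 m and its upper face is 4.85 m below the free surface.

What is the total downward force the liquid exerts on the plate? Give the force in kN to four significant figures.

γ = ρg = 1260 × 9.81 / 1000 = 12.3606 kN/m³.
The plate is horizontal, so pressure is uniform at p = γ·h = 12.3606 × 4.85 = 59.9489 kN/m².
A = 1.92 × 2.93 = 5.6256 m².
F = p·A = 59.9489 × 5.6256 = 337.249 kN.

F ≈ 337.2 kN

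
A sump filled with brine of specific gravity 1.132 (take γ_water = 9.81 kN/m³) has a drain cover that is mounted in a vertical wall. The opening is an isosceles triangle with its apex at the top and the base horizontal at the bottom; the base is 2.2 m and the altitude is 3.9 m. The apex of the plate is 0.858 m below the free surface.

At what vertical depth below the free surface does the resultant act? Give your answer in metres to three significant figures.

γ = 1.132 × 9.81 = 11.10492 kN/m³.
With the apex up, the centroid sits 2h/3 = 2 × 3.9/3 = 2.6 m below the apex, so the centroid depth is h_c = 0.858 + 2.6 = 3.458 m.
A = ½ × 2.2 × 3.9 = 4.29 m².
Resultant F = γ·h_c·A = 11.10492 × 3.458 × 4.29 = 164.739 kN.
I_c = b·h³/36 = 2.2 × 3.9³/36 = 3.62505 m⁴.
Centre of pressure: y_p = y_c + I_c/(y_c·A) = 3.458 + 3.62505/(3.458 × 4.29) = 3.458 + 0.244361 = 3.70236 m along the plane.

h_p = 3.70 m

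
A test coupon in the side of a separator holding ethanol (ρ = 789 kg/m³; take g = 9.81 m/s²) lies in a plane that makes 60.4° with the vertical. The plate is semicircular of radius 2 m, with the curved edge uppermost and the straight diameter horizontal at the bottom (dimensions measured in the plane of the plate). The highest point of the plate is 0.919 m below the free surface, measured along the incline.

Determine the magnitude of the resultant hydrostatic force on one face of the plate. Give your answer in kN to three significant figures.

γ = ρg = 789 × 9.81 / 1000 = 7.74009 kN/m³.
The plate makes 60.4° with the vertical, i.e. θ = 90° − 60.4° = 29.6° to the horizontal. Measuring y along the incline from the free-surface line, vertical depth h = y·sinθ with sinθ = 0.493942.
The centroid lies 4r/(3π) = 0.848826 m above the diameter, so r − 4r/(3π) = 2 − 0.848826 = 1.15117 m below the topmost point, so y_c = 0.919 + 1.15117 = 2.07017 m and h_c = 2.07017 × 0.493942 = 1.02254 m.
A = πr²/2 = π × 2²/2 = 6.28319 m².
Resultant F = γ·h_c·A = 7.74009 × 1.02254 × 6.28319 = 49.7286 kN.

F ≈ 49.7 kN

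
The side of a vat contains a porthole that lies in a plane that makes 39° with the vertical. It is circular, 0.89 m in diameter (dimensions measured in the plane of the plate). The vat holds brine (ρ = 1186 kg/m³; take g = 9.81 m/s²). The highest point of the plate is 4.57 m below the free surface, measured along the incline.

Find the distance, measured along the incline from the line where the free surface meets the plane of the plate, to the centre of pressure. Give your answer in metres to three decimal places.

y_p = 5.025 m

γ = ρg = 1186 × 9.81 / 1000 = 11.63466 kN/m³.
The plate makes 39° with the vertical, i.e. θ = 90° − 39° = 51° to the horizontal. Measuring y along the incline from the free-surface line, vertical depth h = y·sinθ with sinθ = 0.777146.
The centroid is at the centre, 0.445 m below the top of the plate, so y_c = 4.57 + 0.445 = 5.015 m and h_c = 5.015 × 0.777146 = 3.89739 m.
A = π(0.445)² = 0.622114 m².
Resultant F = γ·h_c·A = 11.63466 × 3.89739 × 0.622114 = 28.2096 kN.
I_c = πr⁴/4 = π × 0.445⁴/4 = 0.0307985 m⁴.
Centre of pressure: y_p = y_c + I_c/(y_c·A) = 5.015 + 0.0307985/(5.015 × 0.622114) = 5.015 + 0.00987163 = 5.02487 m along the plane.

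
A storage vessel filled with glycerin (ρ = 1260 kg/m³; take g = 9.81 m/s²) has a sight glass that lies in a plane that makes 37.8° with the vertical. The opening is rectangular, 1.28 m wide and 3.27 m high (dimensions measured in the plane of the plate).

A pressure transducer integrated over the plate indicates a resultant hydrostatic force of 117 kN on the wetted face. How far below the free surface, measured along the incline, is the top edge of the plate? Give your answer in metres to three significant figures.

γ = ρg = 1260 × 9.81 / 1000 = 12.3606 kN/m³.
A = 1.28 × 3.27 = 4.1856 m².
From F = γ·h_c·A, the centroid depth is h_c = 117/(12.3606 × 4.1856) = 2.26146 m.
The plate makes 37.8° with the vertical, i.e. θ = 90° − 37.8° = 52.2° to the horizontal. Measuring y along the incline from the free-surface line, vertical depth h = y·sinθ with sinθ = 0.790155.
Along the incline, y_c = h_c/sinθ = 2.26146/0.790155 = 2.86205 m.
The centroid lies 3.27/2 = 1.635 m below the top edge, so the top edge sits at y_top = 2.86205 − 1.635 = 1.22705 m along the incline.

y_top ≈ 1.23 m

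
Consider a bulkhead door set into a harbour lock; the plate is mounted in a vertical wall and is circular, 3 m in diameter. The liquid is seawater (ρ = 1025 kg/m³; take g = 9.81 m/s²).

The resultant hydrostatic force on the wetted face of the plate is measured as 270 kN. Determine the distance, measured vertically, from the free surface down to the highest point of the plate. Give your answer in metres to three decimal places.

d_top ≈ 2.299 m

γ = ρg = 1025 × 9.81 / 1000 = 10.05525 kN/m³.
A = π(1.5)² = 7.06858 m².
From F = γ·h_c·A, the centroid depth is h_c = 270/(10.05525 × 7.06858) = 3.79873 m.
The centroid is at the centre, 1.5 m below the top of the plate, so the highest point sits at h_top = 3.79873 − 1.5 = 2.29873 m below the surface.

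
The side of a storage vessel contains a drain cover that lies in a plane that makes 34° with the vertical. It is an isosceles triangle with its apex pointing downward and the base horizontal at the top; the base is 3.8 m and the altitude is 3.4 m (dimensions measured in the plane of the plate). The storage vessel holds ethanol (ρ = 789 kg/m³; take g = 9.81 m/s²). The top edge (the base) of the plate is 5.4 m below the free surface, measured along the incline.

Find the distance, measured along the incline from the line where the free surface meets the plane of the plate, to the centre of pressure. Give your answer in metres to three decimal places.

γ = ρg = 789 × 9.81 / 1000 = 7.74009 kN/m³.
The plate makes 34° with the vertical, i.e. θ = 90° − 34° = 56° to the horizontal. Measuring y along the incline from the free-surface line, vertical depth h = y·sinθ with sinθ = 0.829038.
With the apex down, the centroid sits h/3 = 3.4/3 = 1.13333 m below the base (the top edge), so y_c = 5.4 + 1.13333 = 6.53333 m and h_c = 6.53333 × 0.829038 = 5.41638 m.
A = ½ × 3.8 × 3.4 = 6.46 m².
Resultant F = γ·h_c·A = 7.74009 × 5.41638 × 6.46 = 270.824 kN.
I_c = b·h³/36 = 3.8 × 3.4³/36 = 4.14876 m⁴.
Centre of pressure: y_p = y_c + I_c/(y_c·A) = 6.53333 + 4.14876/(6.53333 × 6.46) = 6.53333 + 0.0982995 = 6.63163 m along the plane.

y_p = 6.632 m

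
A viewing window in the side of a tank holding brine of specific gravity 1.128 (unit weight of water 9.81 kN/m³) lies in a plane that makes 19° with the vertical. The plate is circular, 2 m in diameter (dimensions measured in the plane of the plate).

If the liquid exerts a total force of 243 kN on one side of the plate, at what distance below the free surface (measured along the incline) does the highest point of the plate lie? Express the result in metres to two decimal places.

y_top ≈ 6.39 m

γ = 1.128 × 9.81 = 11.06568 kN/m³.
A = π(1)² = 3.14159 m².
From F = γ·h_c·A, the centroid depth is h_c = 243/(11.06568 × 3.14159) = 6.99002 m.
The plate makes 19° with the vertical, i.e. θ = 90° − 19° = 71° to the horizontal. Measuring y along the incline from the free-surface line, vertical depth h = y·sinθ with sinθ = 0.945519.
Along the incline, y_c = h_c/sinθ = 6.99002/0.945519 = 7.39279 m.
The centroid is at the centre, 1 m below the top of the plate, so the highest point sits at y_top = 7.39279 − 1 = 6.39279 m along the incline.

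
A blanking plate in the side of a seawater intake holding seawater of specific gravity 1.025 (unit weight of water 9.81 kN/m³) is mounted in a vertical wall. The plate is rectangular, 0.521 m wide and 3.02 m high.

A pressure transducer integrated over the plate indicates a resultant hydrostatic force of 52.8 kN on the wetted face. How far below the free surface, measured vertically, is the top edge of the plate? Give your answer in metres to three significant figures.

d_top ≈ 1.83 m

γ = 1.025 × 9.81 = 10.05525 kN/m³.
A = 0.521 × 3.02 = 1.57342 m².
From F = γ·h_c·A, the centroid depth is h_c = 52.8/(10.05525 × 1.57342) = 3.33731 m.
The centroid lies 3.02/2 = 1.51 m below the top edge, so the top edge sits at h_top = 3.33731 − 1.51 = 1.82731 m below the surface.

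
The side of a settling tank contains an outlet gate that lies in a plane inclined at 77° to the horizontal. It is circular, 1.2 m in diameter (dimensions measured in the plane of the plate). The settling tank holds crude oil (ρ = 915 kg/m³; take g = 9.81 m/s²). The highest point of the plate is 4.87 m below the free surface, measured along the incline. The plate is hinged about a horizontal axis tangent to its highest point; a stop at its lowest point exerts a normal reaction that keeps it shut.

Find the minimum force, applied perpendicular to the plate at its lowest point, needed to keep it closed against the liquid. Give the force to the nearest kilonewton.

P ≈ 28 kN

γ = ρg = 915 × 9.81 / 1000 = 8.97615 kN/m³.
Let θ = 77° be the plate's angle to the horizontal; measure y along the incline from where the plane meets the free surface. Vertical depth h = y·sinθ with sinθ = 0.974370.
The centroid is at the centre, 0.6 m below the top of the plate, so y_c = 4.87 + 0.6 = 5.47 m and h_c = 5.47 × 0.974370 = 5.3298 m.
A = π(0.6)² = 1.13097 m².
Resultant F = γ·h_c·A = 8.97615 × 5.3298 × 1.13097 = 54.1068 kN.
I_c = πr⁴/4 = π × 0.6⁴/4 = 0.101788 m⁴.
Centre of pressure: y_p = y_c + I_c/(y_c·A) = 5.47 + 0.101788/(5.47 × 1.13097) = 5.47 + 0.0164535 = 5.48645 m along the plane.
The resultant acts 0.6 + 0.0164535 = 0.616453 m (along the plate) below the hinge at the top edge, so the moment about the hinge is M = F × 0.616453 = 54.1068 × 0.616453 = 33.3543 kN·m.
A normal force at the bottom, 1.2 m from the hinge, must supply this moment: P = 33.3543/1.2 = 27.7953 kN.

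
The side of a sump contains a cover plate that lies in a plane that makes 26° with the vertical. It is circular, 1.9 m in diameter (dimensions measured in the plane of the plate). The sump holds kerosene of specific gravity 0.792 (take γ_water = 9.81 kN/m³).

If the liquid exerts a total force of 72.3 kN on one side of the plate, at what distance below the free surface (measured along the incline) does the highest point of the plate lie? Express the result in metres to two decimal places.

y_top ≈ 2.70 m

γ = 0.792 × 9.81 = 7.76952 kN/m³.
A = π(0.95)² = 2.83529 m².
From F = γ·h_c·A, the centroid depth is h_c = 72.3/(7.76952 × 2.83529) = 3.28206 m.
The plate makes 26° with the vertical, i.e. θ = 90° − 26° = 64° to the horizontal. Measuring y along the incline from the free-surface line, vertical depth h = y·sinθ with sinθ = 0.898794.
Along the incline, y_c = h_c/sinθ = 3.28206/0.898794 = 3.65163 m.
The centroid is at the centre, 0.95 m below the top of the plate, so the highest point sits at y_top = 3.65163 − 0.95 = 2.70163 m along the incline.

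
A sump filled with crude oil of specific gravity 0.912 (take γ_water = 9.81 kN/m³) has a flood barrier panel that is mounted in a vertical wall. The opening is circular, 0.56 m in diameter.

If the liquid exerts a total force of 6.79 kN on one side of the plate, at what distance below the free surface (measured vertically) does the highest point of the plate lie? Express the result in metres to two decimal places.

d_top ≈ 2.80 m

γ = 0.912 × 9.81 = 8.94672 kN/m³.
A = π(0.28)² = 0.246301 m².
From F = γ·h_c·A, the centroid depth is h_c = 6.79/(8.94672 × 0.246301) = 3.08134 m.
The centroid is at the centre, 0.28 m below the top of the plate, so the highest point sits at h_top = 3.08134 − 0.28 = 2.80134 m below the surface.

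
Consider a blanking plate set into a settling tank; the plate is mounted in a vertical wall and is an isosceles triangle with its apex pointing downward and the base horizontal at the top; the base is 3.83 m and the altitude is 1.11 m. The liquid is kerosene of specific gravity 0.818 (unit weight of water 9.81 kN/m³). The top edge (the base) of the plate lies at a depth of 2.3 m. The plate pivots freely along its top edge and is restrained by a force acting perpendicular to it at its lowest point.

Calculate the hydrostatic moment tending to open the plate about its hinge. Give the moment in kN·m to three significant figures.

γ = 0.818 × 9.81 = 8.02458 kN/m³.
With the apex down, the centroid sits h/3 = 1.11/3 = 0.37 m below the base (the top edge), so the centroid depth is h_c = 2.3 + 0.37 = 2.67 m.
A = ½ × 3.83 × 1.11 = 2.12565 m².
Resultant F = γ·h_c·A = 8.02458 × 2.67 × 2.12565 = 45.5434 kN.
I_c = b·h³/36 = 3.83 × 1.11³/36 = 0.145501 m⁴.
Centre of pressure: y_p = y_c + I_c/(y_c·A) = 2.67 + 0.145501/(2.67 × 2.12565) = 2.67 + 0.0256367 = 2.69564 m along the plane.
The resultant acts 0.37 + 0.0256367 = 0.395637 m (along the plate) below the hinge at the top edge, so the moment about the hinge is M = F × 0.395637 = 45.5434 × 0.395637 = 18.0187 kN·m.

M ≈ 18.0 kN·m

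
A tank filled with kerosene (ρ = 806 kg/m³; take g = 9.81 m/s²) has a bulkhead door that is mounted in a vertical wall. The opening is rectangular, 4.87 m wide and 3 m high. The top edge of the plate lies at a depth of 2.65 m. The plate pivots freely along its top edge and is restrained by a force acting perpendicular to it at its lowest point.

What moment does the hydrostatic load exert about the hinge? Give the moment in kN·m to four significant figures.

γ = ρg = 806 × 9.81 / 1000 = 7.90686 kN/m³.
The centroid lies 3/2 = 1.5 m below the top edge, so the centroid depth is h_c = 2.65 + 1.5 = 4.15 m.
A = 4.87 × 3 = 14.61 m².
Resultant F = γ·h_c·A = 7.90686 × 4.15 × 14.61 = 479.405 kN.
I_c = b·h³/12 = 4.87 × 3³/12 = 10.9575 m⁴.
Centre of pressure: y_p = y_c + I_c/(y_c·A) = 4.15 + 10.9575/(4.15 × 14.61) = 4.15 + 0.180723 = 4.33072 m along the plane.
The resultant acts 1.5 + 0.180723 = 1.68072 m (along the plate) below the hinge at the top edge, so the moment about the hinge is M = F × 1.68072 = 479.405 × 1.68072 = 805.746 kN·m.

M ≈ 805.7 kN·m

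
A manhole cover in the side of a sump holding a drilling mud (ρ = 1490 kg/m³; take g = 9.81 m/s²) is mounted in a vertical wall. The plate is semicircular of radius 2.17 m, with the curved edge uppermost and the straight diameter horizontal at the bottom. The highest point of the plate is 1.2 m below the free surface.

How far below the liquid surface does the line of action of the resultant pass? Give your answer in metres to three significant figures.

h_p = 2.58 m

γ = ρg = 1490 × 9.81 / 1000 = 14.6169 kN/m³.
The centroid lies 4r/(3π) = 0.920977 m above the diameter, so r − 4r/(3π) = 2.17 − 0.920977 = 1.24902 m below the topmost point, so the centroid depth is h_c = 1.2 + 1.24902 = 2.44902 m.
A = πr²/2 = π × 2.17²/2 = 7.39672 m².
Resultant F = γ·h_c·A = 14.6169 × 2.44902 × 7.39672 = 264.781 kN.
I_c = (π/8 − 8/(9π))·r⁴ = 0.109757 × 2.17⁴ = 2.43372 m⁴.
Centre of pressure: y_p = y_c + I_c/(y_c·A) = 2.44902 + 2.43372/(2.44902 × 7.39672) = 2.44902 + 0.13435 = 2.58337 m along the plane.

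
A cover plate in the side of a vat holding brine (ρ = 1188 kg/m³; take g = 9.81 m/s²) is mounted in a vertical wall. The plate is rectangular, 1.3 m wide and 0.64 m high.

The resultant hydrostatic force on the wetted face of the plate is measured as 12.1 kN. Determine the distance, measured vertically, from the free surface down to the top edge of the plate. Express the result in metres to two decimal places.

d_top ≈ 0.93 m

γ = ρg = 1188 × 9.81 / 1000 = 11.65428 kN/m³.
A = 1.3 × 0.64 = 0.832 m².
From F = γ·h_c·A, the centroid depth is h_c = 12.1/(11.65428 × 0.832) = 1.24789 m.
The centroid lies 0.64/2 = 0.32 m below the top edge, so the top edge sits at h_top = 1.24789 − 0.32 = 0.92789 m below the surface.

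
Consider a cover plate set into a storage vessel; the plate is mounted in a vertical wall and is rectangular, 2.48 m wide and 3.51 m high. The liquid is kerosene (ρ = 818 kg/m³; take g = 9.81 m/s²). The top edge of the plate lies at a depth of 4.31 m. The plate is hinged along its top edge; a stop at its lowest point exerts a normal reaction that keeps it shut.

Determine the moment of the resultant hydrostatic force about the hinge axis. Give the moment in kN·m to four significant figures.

M ≈ 815.2 kN·m

γ = ρg = 818 × 9.81 / 1000 = 8.02458 kN/m³.
The centroid lies 3.51/2 = 1.755 m below the top edge, so the centroid depth is h_c = 4.31 + 1.755 = 6.065 m.
A = 2.48 × 3.51 = 8.7048 m².
Resultant F = γ·h_c·A = 8.02458 × 6.065 × 8.7048 = 423.655 kN.
I_c = b·h³/12 = 2.48 × 3.51³/12 = 8.937 m⁴.
Centre of pressure: y_p = y_c + I_c/(y_c·A) = 6.065 + 8.937/(6.065 × 8.7048) = 6.065 + 0.169279 = 6.23428 m along the plane.
The resultant acts 1.755 + 0.169279 = 1.92428 m (along the plate) below the hinge at the top edge, so the moment about the hinge is M = F × 1.92428 = 423.655 × 1.92428 = 815.231 kN·m.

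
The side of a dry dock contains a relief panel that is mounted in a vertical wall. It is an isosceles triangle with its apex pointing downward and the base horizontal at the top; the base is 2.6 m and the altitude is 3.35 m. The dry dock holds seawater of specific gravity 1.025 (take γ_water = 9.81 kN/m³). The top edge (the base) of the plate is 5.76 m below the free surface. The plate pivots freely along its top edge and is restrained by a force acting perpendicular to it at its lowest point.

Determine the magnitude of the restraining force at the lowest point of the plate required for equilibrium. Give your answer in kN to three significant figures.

P ≈ 109 kN

γ = 1.025 × 9.81 = 10.05525 kN/m³.
With the apex down, the centroid sits h/3 = 3.35/3 = 1.11667 m below the base (the top edge), so the centroid depth is h_c = 5.76 + 1.11667 = 6.87667 m.
A = ½ × 2.6 × 3.35 = 4.355 m².
Resultant F = γ·h_c·A = 10.05525 × 6.87667 × 4.355 = 301.134 kN.
I_c = b·h³/36 = 2.6 × 3.35³/36 = 2.71522 m⁴.
Centre of pressure: y_p = y_c + I_c/(y_c·A) = 6.87667 + 2.71522/(6.87667 × 4.355) = 6.87667 + 0.0906648 = 6.96733 m along the plane.
The resultant acts 1.11667 + 0.0906648 = 1.20733 m (along the plate) below the hinge at the top edge, so the moment about the hinge is M = F × 1.20733 = 301.134 × 1.20733 = 363.568 kN·m.
A normal force at the bottom, 3.35 m from the hinge, must supply this moment: P = 363.568/3.35 = 108.528 kN.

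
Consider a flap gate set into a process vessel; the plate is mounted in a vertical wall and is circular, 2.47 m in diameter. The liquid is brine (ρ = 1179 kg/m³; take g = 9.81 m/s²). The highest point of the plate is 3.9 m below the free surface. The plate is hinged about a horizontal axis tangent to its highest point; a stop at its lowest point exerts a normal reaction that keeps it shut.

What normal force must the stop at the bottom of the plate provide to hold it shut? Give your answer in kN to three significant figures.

γ = ρg = 1179 × 9.81 / 1000 = 11.56599 kN/m³.
The centroid is at the centre, 1.235 m below the top of the plate, so the centroid depth is h_c = 3.9 + 1.235 = 5.135 m.
A = π(1.235)² = 4.79164 m².
Resultant F = γ·h_c·A = 11.56599 × 5.135 × 4.79164 = 284.582 kN.
I_c = πr⁴/4 = π × 1.235⁴/4 = 1.82708 m⁴.
Centre of pressure: y_p = y_c + I_c/(y_c·A) = 5.135 + 1.82708/(5.135 × 4.79164) = 5.135 + 0.0742562 = 5.20926 m along the plane.
The resultant acts 1.235 + 0.0742562 = 1.30926 m (along the plate) below the hinge at the top edge, so the moment about the hinge is M = F × 1.30926 = 284.582 × 1.30926 = 372.592 kN·m.
A normal force at the bottom, 2.47 m from the hinge, must supply this moment: P = 372.592/2.47 = 150.847 kN.

P ≈ 151 kN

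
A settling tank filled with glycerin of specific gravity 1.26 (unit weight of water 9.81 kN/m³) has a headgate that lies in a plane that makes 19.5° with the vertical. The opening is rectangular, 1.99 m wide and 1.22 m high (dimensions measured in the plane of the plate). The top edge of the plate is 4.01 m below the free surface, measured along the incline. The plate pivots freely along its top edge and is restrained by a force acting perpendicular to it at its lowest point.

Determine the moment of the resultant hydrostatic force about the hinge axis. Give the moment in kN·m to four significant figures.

γ = 1.26 × 9.81 = 12.3606 kN/m³.
The plate makes 19.5° with the vertical, i.e. θ = 90° − 19.5° = 70.5° to the horizontal. Measuring y along the incline from the free-surface line, vertical depth h = y·sinθ with sinθ = 0.942641.
The centroid lies 1.22/2 = 0.61 m below the top edge, so y_c = 4.01 + 0.61 = 4.62 m and h_c = 4.62 × 0.942641 = 4.355 m.
A = 1.99 × 1.22 = 2.4278 m².
Resultant F = γ·h_c·A = 12.3606 × 4.355 × 2.4278 = 130.689 kN.
I_c = b·h³/12 = 1.99 × 1.22³/12 = 0.301128 m⁴.
Centre of pressure: y_p = y_c + I_c/(y_c·A) = 4.62 + 0.301128/(4.62 × 2.4278) = 4.62 + 0.026847 = 4.64685 m along the plane.
The resultant acts 0.61 + 0.026847 = 0.636847 m (along the plate) below the hinge at the top edge, so the moment about the hinge is M = F × 0.636847 = 130.689 × 0.636847 = 83.2289 kN·m.

M ≈ 83.23 kN·m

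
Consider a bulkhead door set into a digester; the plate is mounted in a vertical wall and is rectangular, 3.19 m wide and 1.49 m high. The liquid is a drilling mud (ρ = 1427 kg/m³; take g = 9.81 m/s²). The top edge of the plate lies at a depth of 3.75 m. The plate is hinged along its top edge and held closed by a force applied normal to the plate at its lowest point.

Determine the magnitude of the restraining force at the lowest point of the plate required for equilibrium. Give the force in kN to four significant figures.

P ≈ 157.8 kN

γ = ρg = 1427 × 9.81 / 1000 = 13.99887 kN/m³.
The centroid lies 1.49/2 = 0.745 m below the top edge, so the centroid depth is h_c = 3.75 + 0.745 = 4.495 m.
A = 3.19 × 1.49 = 4.7531 m².
Resultant F = γ·h_c·A = 13.99887 × 4.495 × 4.7531 = 299.088 kN.
I_c = b·h³/12 = 3.19 × 1.49³/12 = 0.879363 m⁴.
Centre of pressure: y_p = y_c + I_c/(y_c·A) = 4.495 + 0.879363/(4.495 × 4.7531) = 4.495 + 0.0411587 = 4.53616 m along the plane.
The resultant acts 0.745 + 0.0411587 = 0.786159 m (along the plate) below the hinge at the top edge, so the moment about the hinge is M = F × 0.786159 = 299.088 × 0.786159 = 235.131 kN·m.
A normal force at the bottom, 1.49 m from the hinge, must supply this moment: P = 235.131/1.49 = 157.806 kN.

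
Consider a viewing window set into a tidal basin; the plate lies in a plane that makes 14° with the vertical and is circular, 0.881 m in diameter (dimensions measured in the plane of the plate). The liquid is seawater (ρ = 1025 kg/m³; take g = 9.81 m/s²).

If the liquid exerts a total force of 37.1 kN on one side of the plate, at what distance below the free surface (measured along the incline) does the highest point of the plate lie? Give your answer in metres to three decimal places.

γ = ρg = 1025 × 9.81 / 1000 = 10.05525 kN/m³.
A = π(0.4405)² = 0.609595 m².
From F = γ·h_c·A, the centroid depth is h_c = 37.1/(10.05525 × 0.609595) = 6.05257 m.
The plate makes 14° with the vertical, i.e. θ = 90° − 14° = 76° to the horizontal. Measuring y along the incline from the free-surface line, vertical depth h = y·sinθ with sinθ = 0.970296.
Along the incline, y_c = h_c/sinθ = 6.05257/0.970296 = 6.23786 m.
The centroid is at the centre, 0.4405 m below the top of the plate, so the highest point sits at y_top = 6.23786 − 0.4405 = 5.79736 m along the incline.

y_top ≈ 5.797 m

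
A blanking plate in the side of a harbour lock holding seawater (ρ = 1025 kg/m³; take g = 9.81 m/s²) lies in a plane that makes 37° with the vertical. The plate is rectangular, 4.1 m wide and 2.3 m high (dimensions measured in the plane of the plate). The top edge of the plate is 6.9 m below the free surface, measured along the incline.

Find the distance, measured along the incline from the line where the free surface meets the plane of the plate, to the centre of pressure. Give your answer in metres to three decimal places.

y_p = 8.105 m

γ = ρg = 1025 × 9.81 / 1000 = 10.05525 kN/m³.
The plate makes 37° with the vertical, i.e. θ = 90° − 37° = 53° to the horizontal. Measuring y along the incline from the free-surface line, vertical depth h = y·sinθ with sinθ = 0.798636.
The centroid lies 2.3/2 = 1.15 m below the top edge, so y_c = 6.9 + 1.15 = 8.05 m and h_c = 8.05 × 0.798636 = 6.42902 m.
A = 4.1 × 2.3 = 9.43 m².
Resultant F = γ·h_c·A = 10.05525 × 6.42902 × 9.43 = 609.606 kN.
I_c = b·h³/12 = 4.1 × 2.3³/12 = 4.15706 m⁴.
Centre of pressure: y_p = y_c + I_c/(y_c·A) = 8.05 + 4.15706/(8.05 × 9.43) = 8.05 + 0.0547619 = 8.10476 m along the plane.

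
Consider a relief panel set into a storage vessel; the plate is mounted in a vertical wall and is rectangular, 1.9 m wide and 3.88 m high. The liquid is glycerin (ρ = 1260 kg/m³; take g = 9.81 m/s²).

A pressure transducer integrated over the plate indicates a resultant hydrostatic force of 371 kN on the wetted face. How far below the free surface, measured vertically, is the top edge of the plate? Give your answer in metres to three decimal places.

γ = ρg = 1260 × 9.81 / 1000 = 12.3606 kN/m³.
A = 1.9 × 3.88 = 7.372 m².
From F = γ·h_c·A, the centroid depth is h_c = 371/(12.3606 × 7.372) = 4.07145 m.
The centroid lies 3.88/2 = 1.94 m below the top edge, so the top edge sits at h_top = 4.07145 − 1.94 = 2.13145 m below the surface.

d_top ≈ 2.131 m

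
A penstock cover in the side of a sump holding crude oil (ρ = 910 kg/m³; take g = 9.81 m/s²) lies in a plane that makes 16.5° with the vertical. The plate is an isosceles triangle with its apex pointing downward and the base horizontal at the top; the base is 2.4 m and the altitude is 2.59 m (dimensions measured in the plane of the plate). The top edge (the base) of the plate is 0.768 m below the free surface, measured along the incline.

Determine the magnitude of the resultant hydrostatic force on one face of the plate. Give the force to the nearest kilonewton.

γ = ρg = 910 × 9.81 / 1000 = 8.9271 kN/m³.
The plate makes 16.5° with the vertical, i.e. θ = 90° − 16.5° = 73.5° to the horizontal. Measuring y along the incline from the free-surface line, vertical depth h = y·sinθ with sinθ = 0.958820.
With the apex down, the centroid sits h/3 = 2.59/3 = 0.863333 m below the base (the top edge), so y_c = 0.768 + 0.863333 = 1.63133 m and h_c = 1.63133 × 0.958820 = 1.56415 m.
A = ½ × 2.4 × 2.59 = 3.108 m².
Resultant F = γ·h_c·A = 8.9271 × 1.56415 × 3.108 = 43.398 kN.

F ≈ 43 kN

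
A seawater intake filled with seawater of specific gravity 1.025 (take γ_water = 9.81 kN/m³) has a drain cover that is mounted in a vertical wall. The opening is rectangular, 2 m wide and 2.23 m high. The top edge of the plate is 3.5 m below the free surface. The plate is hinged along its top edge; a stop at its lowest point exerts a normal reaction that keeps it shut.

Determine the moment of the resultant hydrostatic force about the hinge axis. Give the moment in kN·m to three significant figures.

M ≈ 249 kN·m

γ = 1.025 × 9.81 = 10.05525 kN/m³.
The centroid lies 2.23/2 = 1.115 m below the top edge, so the centroid depth is h_c = 3.5 + 1.115 = 4.615 m.
A = 2 × 2.23 = 4.46 m².
Resultant F = γ·h_c·A = 10.05525 × 4.615 × 4.46 = 206.966 kN.
I_c = b·h³/12 = 2 × 2.23³/12 = 1.84826 m⁴.
Centre of pressure: y_p = y_c + I_c/(y_c·A) = 4.615 + 1.84826/(4.615 × 4.46) = 4.615 + 0.0897959 = 4.7048 m along the plane.
The resultant acts 1.115 + 0.0897959 = 1.2048 m (along the plate) below the hinge at the top edge, so the moment about the hinge is M = F × 1.2048 = 206.966 × 1.2048 = 249.353 kN·m.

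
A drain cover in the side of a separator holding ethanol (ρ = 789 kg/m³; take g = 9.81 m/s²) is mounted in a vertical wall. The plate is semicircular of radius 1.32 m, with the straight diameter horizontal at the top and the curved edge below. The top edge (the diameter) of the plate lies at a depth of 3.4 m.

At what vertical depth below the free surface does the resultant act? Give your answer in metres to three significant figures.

γ = ρg = 789 × 9.81 / 1000 = 7.74009 kN/m³.
The centroid of a semicircle lies 4r/(3π) = 0.560225 m from the diameter, here below the top edge, so the centroid depth is h_c = 3.4 + 0.560225 = 3.96022 m.
A = πr²/2 = π × 1.32²/2 = 2.73696 m².
Resultant F = γ·h_c·A = 7.74009 × 3.96022 × 2.73696 = 83.8946 kN.
I_c = (π/8 − 8/(9π))·r⁴ = 0.109757 × 1.32⁴ = 0.333218 m⁴.
Centre of pressure: y_p = y_c + I_c/(y_c·A) = 3.96022 + 0.333218/(3.96022 × 2.73696) = 3.96022 + 0.0307426 = 3.99096 m along the plane.

h_p = 3.99 m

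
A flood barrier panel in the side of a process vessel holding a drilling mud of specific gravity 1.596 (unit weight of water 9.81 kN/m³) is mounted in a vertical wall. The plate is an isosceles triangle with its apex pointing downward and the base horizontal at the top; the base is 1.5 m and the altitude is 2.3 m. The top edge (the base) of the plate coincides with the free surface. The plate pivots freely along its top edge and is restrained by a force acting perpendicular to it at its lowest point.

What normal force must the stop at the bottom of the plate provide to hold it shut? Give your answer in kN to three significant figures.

γ = 1.596 × 9.81 = 15.65676 kN/m³.
With the apex down, the centroid sits h/3 = 2.3/3 = 0.766667 m below the base (the top edge), so the centroid depth is h_c = 0.766667 m.
A = ½ × 1.5 × 2.3 = 1.725 m².
Resultant F = γ·h_c·A = 15.65676 × 0.766667 × 1.725 = 20.7061 kN.
I_c = b·h³/36 = 1.5 × 2.3³/36 = 0.506958 m⁴.
Centre of pressure: y_p = y_c + I_c/(y_c·A) = 0.766667 + 0.506958/(0.766667 × 1.725) = 0.766667 + 0.383333 = 1.15 m along the plane.
The resultant acts 0.766667 + 0.383333 = 1.15 m (along the plate) below the hinge at the top edge, so the moment about the hinge is M = F × 1.15 = 20.7061 × 1.15 = 23.812 kN·m.
A normal force at the bottom, 2.3 m from the hinge, must supply this moment: P = 23.812/2.3 = 10.353 kN.

P ≈ 10.4 kN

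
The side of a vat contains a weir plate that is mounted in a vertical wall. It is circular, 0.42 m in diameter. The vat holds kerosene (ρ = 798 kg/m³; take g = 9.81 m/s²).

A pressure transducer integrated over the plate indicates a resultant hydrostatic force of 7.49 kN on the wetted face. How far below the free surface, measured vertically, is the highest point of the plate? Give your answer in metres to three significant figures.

γ = ρg = 798 × 9.81 / 1000 = 7.82838 kN/m³.
A = π(0.21)² = 0.138544 m².
From F = γ·h_c·A, the centroid depth is h_c = 7.49/(7.82838 × 0.138544) = 6.90593 m.
The centroid is at the centre, 0.21 m below the top of the plate, so the highest point sits at h_top = 6.90593 − 0.21 = 6.69593 m below the surface.

d_top ≈ 6.70 m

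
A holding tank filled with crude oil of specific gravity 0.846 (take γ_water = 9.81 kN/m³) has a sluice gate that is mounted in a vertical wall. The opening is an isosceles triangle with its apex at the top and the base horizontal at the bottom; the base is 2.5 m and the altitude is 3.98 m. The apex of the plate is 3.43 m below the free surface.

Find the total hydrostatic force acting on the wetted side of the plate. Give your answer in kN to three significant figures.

γ = 0.846 × 9.81 = 8.29926 kN/m³.
With the apex up, the centroid sits 2h/3 = 2 × 3.98/3 = 2.65333 m below the apex, so the centroid depth is h_c = 3.43 + 2.65333 = 6.08333 m.
A = ½ × 2.5 × 3.98 = 4.975 m².
Resultant F = γ·h_c·A = 8.29926 × 6.08333 × 4.975 = 251.174 kN.

F ≈ 251 kN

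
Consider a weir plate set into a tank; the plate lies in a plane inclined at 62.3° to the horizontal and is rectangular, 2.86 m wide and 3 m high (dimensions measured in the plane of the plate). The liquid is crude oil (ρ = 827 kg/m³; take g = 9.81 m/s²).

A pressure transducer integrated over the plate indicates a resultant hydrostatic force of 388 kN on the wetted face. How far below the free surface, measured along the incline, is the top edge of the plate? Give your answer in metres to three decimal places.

y_top ≈ 4.796 m

γ = ρg = 827 × 9.81 / 1000 = 8.11287 kN/m³.
A = 2.86 × 3 = 8.58 m².
From F = γ·h_c·A, the centroid depth is h_c = 388/(8.11287 × 8.58) = 5.57404 m.
Let θ = 62.3° be the plate's angle to the horizontal; measure y along the incline from where the plane meets the free surface. Vertical depth h = y·sinθ with sinθ = 0.885394.
Along the incline, y_c = h_c/sinθ = 5.57404/0.885394 = 6.29555 m.
The centroid lies 3/2 = 1.5 m below the top edge, so the top edge sits at y_top = 6.29555 − 1.5 = 4.79555 m along the incline.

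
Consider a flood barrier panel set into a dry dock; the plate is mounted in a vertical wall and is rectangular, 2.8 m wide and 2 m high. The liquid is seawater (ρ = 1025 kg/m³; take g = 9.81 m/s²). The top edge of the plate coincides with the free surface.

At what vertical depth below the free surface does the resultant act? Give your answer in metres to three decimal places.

h_p = 1.333 m

γ = ρg = 1025 × 9.81 / 1000 = 10.05525 kN/m³.
The centroid lies 2/2 = 1 m below the top edge, so the centroid depth is h_c = 1 m.
A = 2.8 × 2 = 5.6 m².
Resultant F = γ·h_c·A = 10.05525 × 1 × 5.6 = 56.3094 kN.
I_c = b·h³/12 = 2.8 × 2³/12 = 1.86667 m⁴.
Centre of pressure: y_p = y_c + I_c/(y_c·A) = 1 + 1.86667/(1 × 5.6) = 1 + 0.333334 = 1.33333 m along the plane.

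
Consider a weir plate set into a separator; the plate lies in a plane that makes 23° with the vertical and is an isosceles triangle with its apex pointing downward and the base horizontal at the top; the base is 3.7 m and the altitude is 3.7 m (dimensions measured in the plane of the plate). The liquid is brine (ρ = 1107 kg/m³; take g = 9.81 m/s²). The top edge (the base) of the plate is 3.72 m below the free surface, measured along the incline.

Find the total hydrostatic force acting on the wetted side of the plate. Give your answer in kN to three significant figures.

γ = ρg = 1107 × 9.81 / 1000 = 10.85967 kN/m³.
The plate makes 23° with the vertical, i.e. θ = 90° − 23° = 67° to the horizontal. Measuring y along the incline from the free-surface line, vertical depth h = y·sinθ with sinθ = 0.920505.
With the apex down, the centroid sits h/3 = 3.7/3 = 1.23333 m below the base (the top edge), so y_c = 3.72 + 1.23333 = 4.95333 m and h_c = 4.95333 × 0.920505 = 4.55957 m.
A = ½ × 3.7 × 3.7 = 6.845 m².
Resultant F = γ·h_c·A = 10.85967 × 4.55957 × 6.845 = 338.933 kN.

F ≈ 339 kN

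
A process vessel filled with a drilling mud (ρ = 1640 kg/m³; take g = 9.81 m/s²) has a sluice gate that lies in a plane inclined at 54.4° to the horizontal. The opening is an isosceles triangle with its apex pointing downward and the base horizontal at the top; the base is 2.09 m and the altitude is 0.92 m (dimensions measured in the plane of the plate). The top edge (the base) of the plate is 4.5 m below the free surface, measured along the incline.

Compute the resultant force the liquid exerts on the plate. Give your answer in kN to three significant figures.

γ = ρg = 1640 × 9.81 / 1000 = 16.0884 kN/m³.
Let θ = 54.4° be the plate's angle to the horizontal; measure y along the incline from where the plane meets the free surface. Vertical depth h = y·sinθ with sinθ = 0.813101.
With the apex down, the centroid sits h/3 = 0.92/3 = 0.306667 m below the base (the top edge), so y_c = 4.5 + 0.306667 = 4.80667 m and h_c = 4.80667 × 0.813101 = 3.90831 m.
A = ½ × 2.09 × 0.92 = 0.9614 m².
Resultant F = γ·h_c·A = 16.0884 × 3.90831 × 0.9614 = 60.4513 kN.

F ≈ 60.5 kN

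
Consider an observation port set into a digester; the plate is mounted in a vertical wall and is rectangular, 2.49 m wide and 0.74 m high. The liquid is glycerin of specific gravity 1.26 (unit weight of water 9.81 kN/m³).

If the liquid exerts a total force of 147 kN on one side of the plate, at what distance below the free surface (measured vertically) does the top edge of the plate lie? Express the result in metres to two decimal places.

d_top ≈ 6.08 m

γ = 1.26 × 9.81 = 12.3606 kN/m³.
A = 2.49 × 0.74 = 1.8426 m².
From F = γ·h_c·A, the centroid depth is h_c = 147/(12.3606 × 1.8426) = 6.45426 m.
The centroid lies 0.74/2 = 0.37 m below the top edge, so the top edge sits at h_top = 6.45426 − 0.37 = 6.08426 m below the surface.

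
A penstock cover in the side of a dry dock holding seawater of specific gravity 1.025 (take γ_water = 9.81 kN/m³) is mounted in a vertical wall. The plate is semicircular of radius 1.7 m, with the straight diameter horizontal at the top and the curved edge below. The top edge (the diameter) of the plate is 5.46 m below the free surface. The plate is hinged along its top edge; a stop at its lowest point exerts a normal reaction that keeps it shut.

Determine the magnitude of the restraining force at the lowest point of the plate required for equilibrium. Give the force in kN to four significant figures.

P ≈ 125.2 kN

γ = 1.025 × 9.81 = 10.05525 kN/m³.
The centroid of a semicircle lies 4r/(3π) = 0.721502 m from the diameter, here below the top edge, so the centroid depth is h_c = 5.46 + 0.721502 = 6.1815 m.
A = πr²/2 = π × 1.7²/2 = 4.5396 m².
Resultant F = γ·h_c·A = 10.05525 × 6.1815 × 4.5396 = 282.166 kN.
I_c = (π/8 − 8/(9π))·r⁴ = 0.109757 × 1.7⁴ = 0.916701 m⁴.
Centre of pressure: y_p = y_c + I_c/(y_c·A) = 6.1815 + 0.916701/(6.1815 × 4.5396) = 6.1815 + 0.0326675 = 6.21417 m along the plane.
The resultant acts 0.721502 + 0.0326675 = 0.754169 m (along the plate) below the hinge at the top edge, so the moment about the hinge is M = F × 0.754169 = 282.166 × 0.754169 = 212.801 kN·m.
A normal force at the bottom, 1.7 m from the hinge, must supply this moment: P = 212.801/1.7 = 125.177 kN.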